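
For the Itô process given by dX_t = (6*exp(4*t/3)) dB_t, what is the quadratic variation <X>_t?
<X>_t = 27*exp(8*t/3)/2 - 27/2

For an Itô process dX_t = a(t) dt + b(t) dB_t, the quadratic variation is <X>_t = int_0^t b(s)^2 ds (the drift term does not contribute). Here b(s) = 6*exp(4*s/3), so
  b(s)^2 = 36*exp(8*s/3).
Integrating from 0 to t:
  <X>_t = int_0^t (36*exp(8*s/3)) ds = 27*exp(8*t/3)/2 - 27/2.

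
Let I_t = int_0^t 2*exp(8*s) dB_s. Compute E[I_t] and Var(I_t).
E[I_t] = 0; Var(I_t) = exp(16*t)/4 - 1/4

The Itô integral of a deterministic integrand f(s) has mean 0 because each increment f(s) * (B_{s+ds} - B_s) has mean 0. By the Itô isometry:
  Var( int_0^t f(s) dB_s ) = E[ (int_0^t f(s) dB_s)^2 ] = int_0^t f(s)^2 ds.
Here f(s) = 2*exp(8*s), so f(s)^2 = 4*exp(16*s). Integrate:
  int_0^t (4*exp(16*s)) ds = exp(16*t)/4 - 1/4.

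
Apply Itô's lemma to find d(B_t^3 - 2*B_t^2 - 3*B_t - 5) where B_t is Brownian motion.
d(B_t^3 - 2*B_t^2 - 3*B_t - 5) = (3*B_t - 2) dt + (3*B_t^2 - 4*B_t - 3) dB_t

Itô's formula for f(B_t) gives d f(B_t) = f'(B_t) dB_t + (1/2) f''(B_t) dt. Compute derivatives of f(x) = x^3 - 2*x^2 - 3*x - 5:
  f'(x)  = 3*x^2 - 4*x - 3
  f''(x) = 6*x - 4
Substitute x = B_t and multiply the f'' term by 1/2:
  drift     = (1/2) * (6*x - 4) evaluated at B_t = 3*B_t - 2
  diffusion = (3*x^2 - 4*x - 3) evaluated at B_t = 3*B_t^2 - 4*B_t - 3
Therefore d(B_t^3 - 2*B_t^2 - 3*B_t - 5) = (3*B_t - 2) dt + (3*B_t^2 - 4*B_t - 3) dB_t.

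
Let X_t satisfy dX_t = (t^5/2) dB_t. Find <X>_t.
<X>_t = t^11/44

For an Itô process dX_t = a(t) dt + b(t) dB_t, the quadratic variation is <X>_t = int_0^t b(s)^2 ds (the drift term does not contribute). Here b(s) = s^5/2, so
  b(s)^2 = s^10/4.
Integrating from 0 to t:
  <X>_t = int_0^t (s^10/4) ds = t^11/44.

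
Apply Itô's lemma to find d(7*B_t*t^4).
d(7*B_t*t^4) = (28*B_t*t^3) dt + (7*t^4) dB_t

Itô's formula for f(t, x): d f(t, B_t) = (f_t + (1/2) f_xx) dt + f_x dB_t. Compute partials of f(t, x) = 7*t^4*x:
  f_t(t,x)  = 28*t^3*x
  f_x(t,x)  = 7*t^4
  f_xx(t,x) = 0
Assemble drift = f_t + (1/2) f_xx = 28*t^3*x and diffusion = f_x = 7*t^4. Substituting x = B_t:
  d(7*B_t*t^4) = (28*B_t*t^3) dt + (7*t^4) dB_t.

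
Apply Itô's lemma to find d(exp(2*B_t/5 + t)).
d(exp(2*B_t/5 + t)) = (27*exp(2*B_t/5 + t)/25) dt + (2*exp(2*B_t/5 + t)/5) dB_t

Itô's formula for f(t, x): d f(t, B_t) = (f_t + (1/2) f_xx) dt + f_x dB_t. Compute partials of f(t, x) = exp(t + 2*x/5):
  f_t(t,x)  = exp(t + 2*x/5)
  f_x(t,x)  = 2*exp(t + 2*x/5)/5
  f_xx(t,x) = 4*exp(t + 2*x/5)/25
Assemble drift = f_t + (1/2) f_xx = 27*exp(t + 2*x/5)/25 and diffusion = f_x = 2*exp(t + 2*x/5)/5. Substituting x = B_t:
  d(exp(2*B_t/5 + t)) = (27*exp(2*B_t/5 + t)/25) dt + (2*exp(2*B_t/5 + t)/5) dB_t.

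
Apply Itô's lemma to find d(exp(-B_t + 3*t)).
d(exp(-B_t + 3*t)) = (7*exp(-B_t + 3*t)/2) dt + (-exp(-B_t + 3*t)) dB_t

Itô's formula for f(t, x): d f(t, B_t) = (f_t + (1/2) f_xx) dt + f_x dB_t. Compute partials of f(t, x) = exp(3*t - x):
  f_t(t,x)  = 3*exp(3*t - x)
  f_x(t,x)  = -exp(3*t - x)
  f_xx(t,x) = exp(3*t - x)
Assemble drift = f_t + (1/2) f_xx = 7*exp(3*t - x)/2 and diffusion = f_x = -exp(3*t - x). Substituting x = B_t:
  d(exp(-B_t + 3*t)) = (7*exp(-B_t + 3*t)/2) dt + (-exp(-B_t + 3*t)) dB_t.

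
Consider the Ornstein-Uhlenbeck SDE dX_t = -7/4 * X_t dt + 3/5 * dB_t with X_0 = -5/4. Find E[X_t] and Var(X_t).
E[X_t] = -5*exp(-7*t/4)/4; Var(X_t) = 18/175 - 18*exp(-7*t/2)/175

The OU SDE dX = -theta X dt + sigma dB admits the integrating factor exp(theta t): d(exp(theta t) X_t) = sigma exp(theta t) dB_t. Integrating from 0 to t:
  X_t = x_0 * exp(-theta t) + sigma * int_0^t exp(-theta (t-s)) dB_s.
The Itô integral has mean 0 and (by the Itô isometry) variance sigma^2 * int_0^t exp(-2 theta (t - s)) ds = sigma^2 * (1 - exp(-2 theta t)) / (2 theta).
With theta = 7/4, sigma = 3/5, x_0 = -5/4:
  E[X_t] = -5/4 * exp(-7/4 t) = -5*exp(-7*t/4)/4
  Var(X_t) = (3/5)^2 * (1 - exp(-2*7/4 t)) / (2 * 7/4) = 18/175 - 18*exp(-7*t/2)/175.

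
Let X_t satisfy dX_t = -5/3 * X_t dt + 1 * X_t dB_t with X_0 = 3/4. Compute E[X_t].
E[X_t] = 3*exp(-5*t/3)/4

For GBM dX = mu X dt + sigma X dB with X_0 = x_0, apply Itô to Y = log X: dY = (mu - sigma^2/2) dt + sigma dB, so Y_t = log(x_0) + (mu - sigma^2/2) t + sigma B_t and hence X_t = x_0 * exp((mu - sigma^2/2) t + sigma B_t).
With mu = -5/3, sigma = 1, x_0 = 3/4, this gives:
  X_t = 3/4 * exp((-13/6) * t + (1) * B_t).
Since sigma*B_t ~ Normal(0, sigma^2 t), E[exp(sigma*B_t)] = exp(sigma^2 t / 2); so E[X_t] = x_0 * exp((mu - sigma^2/2) t) * exp(sigma^2 t / 2) = x_0 * exp(mu t) = 3*exp(-5*t/3)/4.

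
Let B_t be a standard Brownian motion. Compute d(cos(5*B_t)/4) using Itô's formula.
d(cos(5*B_t)/4) = (-25*cos(5*B_t)/8) dt + (-5*sin(5*B_t)/4) dB_t

Itô's formula for f(B_t) gives d f(B_t) = f'(B_t) dB_t + (1/2) f''(B_t) dt. Compute derivatives of f(x) = cos(5*x)/4:
  f'(x)  = -5*sin(5*x)/4
  f''(x) = -25*cos(5*x)/4
Substitute x = B_t and multiply the f'' term by 1/2:
  drift     = (1/2) * (-25*cos(5*x)/4) evaluated at B_t = -25*cos(5*B_t)/8
  diffusion = (-5*sin(5*x)/4) evaluated at B_t = -5*sin(5*B_t)/4
Therefore d(cos(5*B_t)/4) = (-25*cos(5*B_t)/8) dt + (-5*sin(5*B_t)/4) dB_t.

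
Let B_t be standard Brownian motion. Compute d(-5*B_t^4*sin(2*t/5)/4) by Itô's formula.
d(-5*B_t^4*sin(2*t/5)/4) = (-B_t^2*(B_t^2*cos(2*t/5) + 15*sin(2*t/5))/2) dt + (-5*B_t^3*sin(2*t/5)) dB_t

Itô's formula for f(t, x): d f(t, B_t) = (f_t + (1/2) f_xx) dt + f_x dB_t. Compute partials of f(t, x) = -5*x^4*sin(2*t/5)/4:
  f_t(t,x)  = -x^4*cos(2*t/5)/2
  f_x(t,x)  = -5*x^3*sin(2*t/5)
  f_xx(t,x) = -15*x^2*sin(2*t/5)
Assemble drift = f_t + (1/2) f_xx = -x^2*(x^2*cos(2*t/5) + 15*sin(2*t/5))/2 and diffusion = f_x = -5*x^3*sin(2*t/5). Substituting x = B_t:
  d(-5*B_t^4*sin(2*t/5)/4) = (-B_t^2*(B_t^2*cos(2*t/5) + 15*sin(2*t/5))/2) dt + (-5*B_t^3*sin(2*t/5)) dB_t.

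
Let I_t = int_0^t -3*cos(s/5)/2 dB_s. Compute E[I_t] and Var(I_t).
E[I_t] = 0; Var(I_t) = 9*t/8 + 45*sin(2*t/5)/16

The Itô integral of a deterministic integrand f(s) has mean 0 because each increment f(s) * (B_{s+ds} - B_s) has mean 0. By the Itô isometry:
  Var( int_0^t f(s) dB_s ) = E[ (int_0^t f(s) dB_s)^2 ] = int_0^t f(s)^2 ds.
Here f(s) = -3*cos(s/5)/2, so f(s)^2 = 9*cos(s/5)^2/4. Integrate:
  int_0^t (9*cos(s/5)^2/4) ds = 9*t/8 + 45*sin(2*t/5)/16.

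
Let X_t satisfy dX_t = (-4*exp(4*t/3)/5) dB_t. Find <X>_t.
<X>_t = 6*exp(8*t/3)/25 - 6/25

For an Itô process dX_t = a(t) dt + b(t) dB_t, the quadratic variation is <X>_t = int_0^t b(s)^2 ds (the drift term does not contribute). Here b(s) = -4*exp(4*s/3)/5, so
  b(s)^2 = 16*exp(8*s/3)/25.
Integrating from 0 to t:
  <X>_t = int_0^t (16*exp(8*s/3)/25) ds = 6*exp(8*t/3)/25 - 6/25.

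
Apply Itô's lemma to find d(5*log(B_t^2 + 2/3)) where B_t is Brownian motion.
d(5*log(B_t^2 + 2/3)) = (15*(2 - 3*B_t^2)/(3*B_t^2 + 2)^2) dt + (30*B_t/(3*B_t^2 + 2)) dB_t

Itô's formula for f(B_t) gives d f(B_t) = f'(B_t) dB_t + (1/2) f''(B_t) dt. Compute derivatives of f(x) = 5*log(x^2 + 2/3):
  f'(x)  = 30*x/(3*x^2 + 2)
  f''(x) = 30*(2 - 3*x^2)/(3*x^2 + 2)^2
Substitute x = B_t and multiply the f'' term by 1/2:
  drift     = (1/2) * (30*(2 - 3*x^2)/(3*x^2 + 2)^2) evaluated at B_t = 15*(2 - 3*B_t^2)/(3*B_t^2 + 2)^2
  diffusion = (30*x/(3*x^2 + 2)) evaluated at B_t = 30*B_t/(3*B_t^2 + 2)
Therefore d(5*log(B_t^2 + 2/3)) = (15*(2 - 3*B_t^2)/(3*B_t^2 + 2)^2) dt + (30*B_t/(3*B_t^2 + 2)) dB_t.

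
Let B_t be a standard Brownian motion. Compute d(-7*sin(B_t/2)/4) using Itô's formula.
d(-7*sin(B_t/2)/4) = (7*sin(B_t/2)/32) dt + (-7*cos(B_t/2)/8) dB_t

Itô's formula for f(B_t) gives d f(B_t) = f'(B_t) dB_t + (1/2) f''(B_t) dt. Compute derivatives of f(x) = -7*sin(x/2)/4:
  f'(x)  = -7*cos(x/2)/8
  f''(x) = 7*sin(x/2)/16
Substitute x = B_t and multiply the f'' term by 1/2:
  drift     = (1/2) * (7*sin(x/2)/16) evaluated at B_t = 7*sin(B_t/2)/32
  diffusion = (-7*cos(x/2)/8) evaluated at B_t = -7*cos(B_t/2)/8
Therefore d(-7*sin(B_t/2)/4) = (7*sin(B_t/2)/32) dt + (-7*cos(B_t/2)/8) dB_t.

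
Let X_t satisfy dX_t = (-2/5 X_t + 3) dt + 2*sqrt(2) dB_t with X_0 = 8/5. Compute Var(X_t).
Var(X_t) = 10 - 10*exp(-4*t/5)

The variance V(t) = Var(X_t) satisfies V'(t) = 2 a V(t) + c^2 with V(0) = 0 (drift coefficient is linear in X, diffusion is constant). With a = -2/5, c = 2*sqrt(2), the solution is
  V(t) = (c^2 / (2 a)) * (exp(2 a t) - 1)
       = ((2*sqrt(2))^2 / (2*(-2/5))) * (exp((-4/5) t) - 1)
       = 10 - 10*exp(-4*t/5).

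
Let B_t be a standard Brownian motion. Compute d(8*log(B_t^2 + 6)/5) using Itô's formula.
d(8*log(B_t^2 + 6)/5) = (8*(6 - B_t^2)/(5*(B_t^2 + 6)^2)) dt + (16*B_t/(5*(B_t^2 + 6))) dB_t

Itô's formula for f(B_t) gives d f(B_t) = f'(B_t) dB_t + (1/2) f''(B_t) dt. Compute derivatives of f(x) = 8*log(x^2 + 6)/5:
  f'(x)  = 16*x/(5*(x^2 + 6))
  f''(x) = 16*(6 - x^2)/(5*(x^2 + 6)^2)
Substitute x = B_t and multiply the f'' term by 1/2:
  drift     = (1/2) * (16*(6 - x^2)/(5*(x^2 + 6)^2)) evaluated at B_t = 8*(6 - B_t^2)/(5*(B_t^2 + 6)^2)
  diffusion = (16*x/(5*(x^2 + 6))) evaluated at B_t = 16*B_t/(5*(B_t^2 + 6))
Therefore d(8*log(B_t^2 + 6)/5) = (8*(6 - B_t^2)/(5*(B_t^2 + 6)^2)) dt + (16*B_t/(5*(B_t^2 + 6))) dB_t.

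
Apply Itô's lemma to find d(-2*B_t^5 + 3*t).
d(-2*B_t^5 + 3*t) = (3 - 20*B_t^3) dt + (-10*B_t^4) dB_t

Itô's formula for f(t, x): d f(t, B_t) = (f_t + (1/2) f_xx) dt + f_x dB_t. Compute partials of f(t, x) = 3*t - 2*x^5:
  f_t(t,x)  = 3
  f_x(t,x)  = -10*x^4
  f_xx(t,x) = -40*x^3
Assemble drift = f_t + (1/2) f_xx = 3 - 20*x^3 and diffusion = f_x = -10*x^4. Substituting x = B_t:
  d(-2*B_t^5 + 3*t) = (3 - 20*B_t^3) dt + (-10*B_t^4) dB_t.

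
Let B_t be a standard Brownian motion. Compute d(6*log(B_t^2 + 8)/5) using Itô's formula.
d(6*log(B_t^2 + 8)/5) = (6*(8 - B_t^2)/(5*(B_t^2 + 8)^2)) dt + (12*B_t/(5*(B_t^2 + 8))) dB_t

Itô's formula for f(B_t) gives d f(B_t) = f'(B_t) dB_t + (1/2) f''(B_t) dt. Compute derivatives of f(x) = 6*log(x^2 + 8)/5:
  f'(x)  = 12*x/(5*(x^2 + 8))
  f''(x) = 12*(8 - x^2)/(5*(x^2 + 8)^2)
Substitute x = B_t and multiply the f'' term by 1/2:
  drift     = (1/2) * (12*(8 - x^2)/(5*(x^2 + 8)^2)) evaluated at B_t = 6*(8 - B_t^2)/(5*(B_t^2 + 8)^2)
  diffusion = (12*x/(5*(x^2 + 8))) evaluated at B_t = 12*B_t/(5*(B_t^2 + 8))
Therefore d(6*log(B_t^2 + 8)/5) = (6*(8 - B_t^2)/(5*(B_t^2 + 8)^2)) dt + (12*B_t/(5*(B_t^2 + 8))) dB_t.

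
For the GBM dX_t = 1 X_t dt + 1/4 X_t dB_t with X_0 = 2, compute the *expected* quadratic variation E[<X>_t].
E[<X>_t] = 4*exp(33*t/16)/33 - 4/33

<X>_t = int_0^t ((1/4) * X_s)^2 ds. Taking expectation inside the integral: E[<X>_t] = (1/4)^2 * int_0^t E[X_s^2] ds. For GBM, E[X_s^2] = x_0^2 * exp((2 mu + sigma^2) s). Integrating:
  E[<X>_t] = (1/4)^2 * 2^2 * (exp((2*1 + (1/4)^2) t) - 1) / (2*1 + (1/4)^2)
           = (1/4)^2 * 2^2 * (exp((33/16) t) - 1) / (33/16) = 4*exp(33*t/16)/33 - 4/33.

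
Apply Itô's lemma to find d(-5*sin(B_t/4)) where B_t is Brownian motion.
d(-5*sin(B_t/4)) = (5*sin(B_t/4)/32) dt + (-5*cos(B_t/4)/4) dB_t

Itô's formula for f(B_t) gives d f(B_t) = f'(B_t) dB_t + (1/2) f''(B_t) dt. Compute derivatives of f(x) = -5*sin(x/4):
  f'(x)  = -5*cos(x/4)/4
  f''(x) = 5*sin(x/4)/16
Substitute x = B_t and multiply the f'' term by 1/2:
  drift     = (1/2) * (5*sin(x/4)/16) evaluated at B_t = 5*sin(B_t/4)/32
  diffusion = (-5*cos(x/4)/4) evaluated at B_t = -5*cos(B_t/4)/4
Therefore d(-5*sin(B_t/4)) = (5*sin(B_t/4)/32) dt + (-5*cos(B_t/4)/4) dB_t.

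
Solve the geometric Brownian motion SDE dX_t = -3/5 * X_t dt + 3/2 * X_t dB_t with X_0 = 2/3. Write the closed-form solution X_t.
X_t = 2/3 * exp((-69/40) * t + (3/2) * B_t)

For GBM dX = mu X dt + sigma X dB with X_0 = x_0, apply Itô to Y = log X: dY = (mu - sigma^2/2) dt + sigma dB, so Y_t = log(x_0) + (mu - sigma^2/2) t + sigma B_t and hence X_t = x_0 * exp((mu - sigma^2/2) t + sigma B_t).
With mu = -3/5, sigma = 3/2, x_0 = 2/3, this gives:
  X_t = 2/3 * exp((-69/40) * t + (3/2) * B_t).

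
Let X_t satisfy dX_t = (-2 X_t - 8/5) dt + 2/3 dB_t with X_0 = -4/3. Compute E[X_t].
E[X_t] = -4/5 - 8*exp(-2*t)/15

Taking expectations and using E[dB_t] = 0, the mean m(t) = E[X_t] satisfies the ODE m'(t) = a m(t) + b with m(0) = x_0. With a = -2, b = -8/5, x_0 = -4/3, the solution is
  m(t) = x_0 * exp(a t) + (b/a) * (exp(a t) - 1)
       = (-4/3) * exp((-2) t) + ((-8/5)/(-2)) * (exp((-2) t) - 1)
       = -4/5 - 8*exp(-2*t)/15.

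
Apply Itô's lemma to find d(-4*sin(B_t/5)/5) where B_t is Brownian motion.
d(-4*sin(B_t/5)/5) = (2*sin(B_t/5)/125) dt + (-4*cos(B_t/5)/25) dB_t

Itô's formula for f(B_t) gives d f(B_t) = f'(B_t) dB_t + (1/2) f''(B_t) dt. Compute derivatives of f(x) = -4*sin(x/5)/5:
  f'(x)  = -4*cos(x/5)/25
  f''(x) = 4*sin(x/5)/125
Substitute x = B_t and multiply the f'' term by 1/2:
  drift     = (1/2) * (4*sin(x/5)/125) evaluated at B_t = 2*sin(B_t/5)/125
  diffusion = (-4*cos(x/5)/25) evaluated at B_t = -4*cos(B_t/5)/25
Therefore d(-4*sin(B_t/5)/5) = (2*sin(B_t/5)/125) dt + (-4*cos(B_t/5)/25) dB_t.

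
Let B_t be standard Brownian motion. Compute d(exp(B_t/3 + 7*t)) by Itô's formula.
d(exp(B_t/3 + 7*t)) = (127*exp(B_t/3 + 7*t)/18) dt + (exp(B_t/3 + 7*t)/3) dB_t

Itô's formula for f(t, x): d f(t, B_t) = (f_t + (1/2) f_xx) dt + f_x dB_t. Compute partials of f(t, x) = exp(7*t + x/3):
  f_t(t,x)  = 7*exp(7*t + x/3)
  f_x(t,x)  = exp(7*t + x/3)/3
  f_xx(t,x) = exp(7*t + x/3)/9
Assemble drift = f_t + (1/2) f_xx = 127*exp(7*t + x/3)/18 and diffusion = f_x = exp(7*t + x/3)/3. Substituting x = B_t:
  d(exp(B_t/3 + 7*t)) = (127*exp(B_t/3 + 7*t)/18) dt + (exp(B_t/3 + 7*t)/3) dB_t.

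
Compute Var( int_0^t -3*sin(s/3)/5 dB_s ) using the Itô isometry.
Var = 9*t/50 - 27*sin(2*t/3)/100

The Itô integral of a deterministic integrand f(s) has mean 0 because each increment f(s) * (B_{s+ds} - B_s) has mean 0. By the Itô isometry:
  Var( int_0^t f(s) dB_s ) = E[ (int_0^t f(s) dB_s)^2 ] = int_0^t f(s)^2 ds.
Here f(s) = -3*sin(s/3)/5, so f(s)^2 = 9*sin(s/3)^2/25. Integrate:
  int_0^t (9*sin(s/3)^2/25) ds = 9*t/50 - 27*sin(2*t/3)/100.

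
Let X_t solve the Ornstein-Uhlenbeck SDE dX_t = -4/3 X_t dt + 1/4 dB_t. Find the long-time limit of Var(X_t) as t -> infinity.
lim Var(X_t) = 3/128

The OU SDE dX = -theta X dt + sigma dB admits the integrating factor exp(theta t): d(exp(theta t) X_t) = sigma exp(theta t) dB_t. Integrating from 0 to t gives X_t = x_0 * exp(-theta t) + sigma * int_0^t exp(-theta (t-s)) dB_s for any initial x_0. The Itô integral has variance (by the Itô isometry) sigma^2 * int_0^t exp(-2 theta (t - s)) ds = sigma^2 * (1 - exp(-2 theta t)) / (2 theta), independent of x_0.
With theta = 4/3, sigma = 1/4:
  Var(X_t) = (1/4)^2 * (1 - exp(-2*4/3 t)) / (2 * 4/3) = 3/128 - 3*exp(-8*t/3)/128.
As t -> infinity, exp(-2*4/3 t) -> 0, so the stationary variance is sigma^2 / (2 theta) = 3/128.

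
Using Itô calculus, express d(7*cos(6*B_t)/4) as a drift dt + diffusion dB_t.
d(7*cos(6*B_t)/4) = (-63*cos(6*B_t)/2) dt + (-21*sin(6*B_t)/2) dB_t

Itô's formula for f(B_t) gives d f(B_t) = f'(B_t) dB_t + (1/2) f''(B_t) dt. Compute derivatives of f(x) = 7*cos(6*x)/4:
  f'(x)  = -21*sin(6*x)/2
  f''(x) = -63*cos(6*x)
Substitute x = B_t and multiply the f'' term by 1/2:
  drift     = (1/2) * (-63*cos(6*x)) evaluated at B_t = -63*cos(6*B_t)/2
  diffusion = (-21*sin(6*x)/2) evaluated at B_t = -21*sin(6*B_t)/2
Therefore d(7*cos(6*B_t)/4) = (-63*cos(6*B_t)/2) dt + (-21*sin(6*B_t)/2) dB_t.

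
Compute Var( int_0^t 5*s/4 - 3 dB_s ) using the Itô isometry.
Var = t*(25*t^2 - 180*t + 432)/48

The Itô integral of a deterministic integrand f(s) has mean 0 because each increment f(s) * (B_{s+ds} - B_s) has mean 0. By the Itô isometry:
  Var( int_0^t f(s) dB_s ) = E[ (int_0^t f(s) dB_s)^2 ] = int_0^t f(s)^2 ds.
Here f(s) = 5*s/4 - 3, so f(s)^2 = (5*s - 12)^2/16. Integrate:
  int_0^t ((5*s - 12)^2/16) ds = t*(25*t^2 - 180*t + 432)/48.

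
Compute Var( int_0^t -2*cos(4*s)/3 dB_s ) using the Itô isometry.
Var = 2*t/9 + sin(4*t)*cos(4*t)/18

The Itô integral of a deterministic integrand f(s) has mean 0 because each increment f(s) * (B_{s+ds} - B_s) has mean 0. By the Itô isometry:
  Var( int_0^t f(s) dB_s ) = E[ (int_0^t f(s) dB_s)^2 ] = int_0^t f(s)^2 ds.
Here f(s) = -2*cos(4*s)/3, so f(s)^2 = 4*cos(4*s)^2/9. Integrate:
  int_0^t (4*cos(4*s)^2/9) ds = 2*t/9 + sin(4*t)*cos(4*t)/18.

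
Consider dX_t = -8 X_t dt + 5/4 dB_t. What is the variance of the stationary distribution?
lim Var(X_t) = 25/256

The OU SDE dX = -theta X dt + sigma dB admits the integrating factor exp(theta t): d(exp(theta t) X_t) = sigma exp(theta t) dB_t. Integrating from 0 to t gives X_t = x_0 * exp(-theta t) + sigma * int_0^t exp(-theta (t-s)) dB_s for any initial x_0. The Itô integral has variance (by the Itô isometry) sigma^2 * int_0^t exp(-2 theta (t - s)) ds = sigma^2 * (1 - exp(-2 theta t)) / (2 theta), independent of x_0.
With theta = 8, sigma = 5/4:
  Var(X_t) = (5/4)^2 * (1 - exp(-2*8 t)) / (2 * 8) = 25/256 - 25*exp(-16*t)/256.
As t -> infinity, exp(-2*8 t) -> 0, so the stationary variance is sigma^2 / (2 theta) = 25/256.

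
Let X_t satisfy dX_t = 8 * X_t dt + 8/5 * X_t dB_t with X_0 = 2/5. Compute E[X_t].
E[X_t] = 2*exp(8*t)/5

For GBM dX = mu X dt + sigma X dB with X_0 = x_0, apply Itô to Y = log X: dY = (mu - sigma^2/2) dt + sigma dB, so Y_t = log(x_0) + (mu - sigma^2/2) t + sigma B_t and hence X_t = x_0 * exp((mu - sigma^2/2) t + sigma B_t).
With mu = 8, sigma = 8/5, x_0 = 2/5, this gives:
  X_t = 2/5 * exp((168/25) * t + (8/5) * B_t).
Since sigma*B_t ~ Normal(0, sigma^2 t), E[exp(sigma*B_t)] = exp(sigma^2 t / 2); so E[X_t] = x_0 * exp((mu - sigma^2/2) t) * exp(sigma^2 t / 2) = x_0 * exp(mu t) = 2*exp(8*t)/5.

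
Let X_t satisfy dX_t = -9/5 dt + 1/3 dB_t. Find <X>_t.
<X>_t = t/9

For an Itô process dX_t = a(t) dt + b(t) dB_t, the quadratic variation is <X>_t = int_0^t b(s)^2 ds (the drift term does not contribute). Here b(s) = 1/3, so
  b(s)^2 = 1/9.
Integrating from 0 to t:
  <X>_t = int_0^t (1/9) ds = t/9.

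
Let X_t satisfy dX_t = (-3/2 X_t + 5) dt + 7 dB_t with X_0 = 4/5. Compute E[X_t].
E[X_t] = 10/3 - 38*exp(-3*t/2)/15

Taking expectations and using E[dB_t] = 0, the mean m(t) = E[X_t] satisfies the ODE m'(t) = a m(t) + b with m(0) = x_0. With a = -3/2, b = 5, x_0 = 4/5, the solution is
  m(t) = x_0 * exp(a t) + (b/a) * (exp(a t) - 1)
       = (4/5) * exp((-3/2) t) + (5/(-3/2)) * (exp((-3/2) t) - 1)
       = 10/3 - 38*exp(-3*t/2)/15.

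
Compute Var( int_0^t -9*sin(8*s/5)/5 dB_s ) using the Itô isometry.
Var = 81*t/50 - 81*sin(8*t/5)*cos(8*t/5)/80

The Itô integral of a deterministic integrand f(s) has mean 0 because each increment f(s) * (B_{s+ds} - B_s) has mean 0. By the Itô isometry:
  Var( int_0^t f(s) dB_s ) = E[ (int_0^t f(s) dB_s)^2 ] = int_0^t f(s)^2 ds.
Here f(s) = -9*sin(8*s/5)/5, so f(s)^2 = 81*sin(8*s/5)^2/25. Integrate:
  int_0^t (81*sin(8*s/5)^2/25) ds = 81*t/50 - 81*sin(8*t/5)*cos(8*t/5)/80.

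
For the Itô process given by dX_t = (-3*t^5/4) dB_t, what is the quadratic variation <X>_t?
<X>_t = 9*t^11/176

For an Itô process dX_t = a(t) dt + b(t) dB_t, the quadratic variation is <X>_t = int_0^t b(s)^2 ds (the drift term does not contribute). Here b(s) = -3*s^5/4, so
  b(s)^2 = 9*s^10/16.
Integrating from 0 to t:
  <X>_t = int_0^t (9*s^10/16) ds = 9*t^11/176.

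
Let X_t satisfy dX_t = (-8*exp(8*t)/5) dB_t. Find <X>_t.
<X>_t = 4*exp(16*t)/25 - 4/25

For an Itô process dX_t = a(t) dt + b(t) dB_t, the quadratic variation is <X>_t = int_0^t b(s)^2 ds (the drift term does not contribute). Here b(s) = -8*exp(8*s)/5, so
  b(s)^2 = 64*exp(16*s)/25.
Integrating from 0 to t:
  <X>_t = int_0^t (64*exp(16*s)/25) ds = 4*exp(16*t)/25 - 4/25.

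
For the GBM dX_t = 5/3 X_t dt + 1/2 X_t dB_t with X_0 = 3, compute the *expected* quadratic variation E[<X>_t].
E[<X>_t] = 27*exp(43*t/12)/43 - 27/43

<X>_t = int_0^t ((1/2) * X_s)^2 ds. Taking expectation inside the integral: E[<X>_t] = (1/2)^2 * int_0^t E[X_s^2] ds. For GBM, E[X_s^2] = x_0^2 * exp((2 mu + sigma^2) s). Integrating:
  E[<X>_t] = (1/2)^2 * 3^2 * (exp((2*(5/3) + (1/2)^2) t) - 1) / (2*(5/3) + (1/2)^2)
           = (1/2)^2 * 3^2 * (exp((43/12) t) - 1) / (43/12) = 27*exp(43*t/12)/43 - 27/43.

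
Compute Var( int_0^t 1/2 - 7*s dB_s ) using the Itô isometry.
Var = t*(196*t^2 - 42*t + 3)/12

The Itô integral of a deterministic integrand f(s) has mean 0 because each increment f(s) * (B_{s+ds} - B_s) has mean 0. By the Itô isometry:
  Var( int_0^t f(s) dB_s ) = E[ (int_0^t f(s) dB_s)^2 ] = int_0^t f(s)^2 ds.
Here f(s) = 1/2 - 7*s, so f(s)^2 = (14*s - 1)^2/4. Integrate:
  int_0^t ((14*s - 1)^2/4) ds = t*(196*t^2 - 42*t + 3)/12.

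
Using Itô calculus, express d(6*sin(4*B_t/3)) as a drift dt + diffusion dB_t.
d(6*sin(4*B_t/3)) = (-16*sin(4*B_t/3)/3) dt + (8*cos(4*B_t/3)) dB_t

Itô's formula for f(B_t) gives d f(B_t) = f'(B_t) dB_t + (1/2) f''(B_t) dt. Compute derivatives of f(x) = 6*sin(4*x/3):
  f'(x)  = 8*cos(4*x/3)
  f''(x) = -32*sin(4*x/3)/3
Substitute x = B_t and multiply the f'' term by 1/2:
  drift     = (1/2) * (-32*sin(4*x/3)/3) evaluated at B_t = -16*sin(4*B_t/3)/3
  diffusion = (8*cos(4*x/3)) evaluated at B_t = 8*cos(4*B_t/3)
Therefore d(6*sin(4*B_t/3)) = (-16*sin(4*B_t/3)/3) dt + (8*cos(4*B_t/3)) dB_t.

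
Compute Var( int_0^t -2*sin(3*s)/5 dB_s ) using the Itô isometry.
Var = 2*t/25 - sin(6*t)/75

The Itô integral of a deterministic integrand f(s) has mean 0 because each increment f(s) * (B_{s+ds} - B_s) has mean 0. By the Itô isometry:
  Var( int_0^t f(s) dB_s ) = E[ (int_0^t f(s) dB_s)^2 ] = int_0^t f(s)^2 ds.
Here f(s) = -2*sin(3*s)/5, so f(s)^2 = 4*sin(3*s)^2/25. Integrate:
  int_0^t (4*sin(3*s)^2/25) ds = 2*t/25 - sin(6*t)/75.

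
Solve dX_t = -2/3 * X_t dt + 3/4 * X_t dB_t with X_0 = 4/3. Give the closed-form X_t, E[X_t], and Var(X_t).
X_t = 4/3 * exp((-91/96) t + (3/4) B_t); E[X_t] = 4*exp(-2*t/3)/3; Var(X_t) = (16*exp(9*t/16) - 16)*exp(-4*t/3)/9

For GBM dX = mu X dt + sigma X dB with X_0 = x_0, apply Itô to Y = log X: dY = (mu - sigma^2/2) dt + sigma dB, so Y_t = log(x_0) + (mu - sigma^2/2) t + sigma B_t and hence X_t = x_0 * exp((mu - sigma^2/2) t + sigma B_t).
With mu = -2/3, sigma = 3/4, x_0 = 4/3, this gives:
  X_t = 4/3 * exp((-91/96) * t + (3/4) * B_t).
Since sigma*B_t ~ Normal(0, sigma^2 t), E[exp(sigma*B_t)] = exp(sigma^2 t / 2); so E[X_t] = x_0 * exp((mu - sigma^2/2) t) * exp(sigma^2 t / 2) = x_0 * exp(mu t) = 4*exp(-2*t/3)/3.
Var(X_t) = E[X_t^2] - (E[X_t])^2 = x_0^2 * exp(2 mu t) * (exp(sigma^2 t) - 1) = (16*exp(9*t/16) - 16)*exp(-4*t/3)/9.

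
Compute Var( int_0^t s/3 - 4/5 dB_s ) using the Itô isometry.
Var = t*(25*t^2 - 180*t + 432)/675

The Itô integral of a deterministic integrand f(s) has mean 0 because each increment f(s) * (B_{s+ds} - B_s) has mean 0. By the Itô isometry:
  Var( int_0^t f(s) dB_s ) = E[ (int_0^t f(s) dB_s)^2 ] = int_0^t f(s)^2 ds.
Here f(s) = s/3 - 4/5, so f(s)^2 = (5*s - 12)^2/225. Integrate:
  int_0^t ((5*s - 12)^2/225) ds = t*(25*t^2 - 180*t + 432)/675.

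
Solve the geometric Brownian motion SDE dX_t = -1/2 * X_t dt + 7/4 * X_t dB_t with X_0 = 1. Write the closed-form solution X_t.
X_t = 1 * exp((-65/32) * t + (7/4) * B_t)

For GBM dX = mu X dt + sigma X dB with X_0 = x_0, apply Itô to Y = log X: dY = (mu - sigma^2/2) dt + sigma dB, so Y_t = log(x_0) + (mu - sigma^2/2) t + sigma B_t and hence X_t = x_0 * exp((mu - sigma^2/2) t + sigma B_t).
With mu = -1/2, sigma = 7/4, x_0 = 1, this gives:
  X_t = 1 * exp((-65/32) * t + (7/4) * B_t).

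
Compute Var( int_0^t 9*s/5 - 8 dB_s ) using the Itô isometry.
Var = t*(27*t^2 - 360*t + 1600)/25

The Itô integral of a deterministic integrand f(s) has mean 0 because each increment f(s) * (B_{s+ds} - B_s) has mean 0. By the Itô isometry:
  Var( int_0^t f(s) dB_s ) = E[ (int_0^t f(s) dB_s)^2 ] = int_0^t f(s)^2 ds.
Here f(s) = 9*s/5 - 8, so f(s)^2 = (9*s - 40)^2/25. Integrate:
  int_0^t ((9*s - 40)^2/25) ds = t*(27*t^2 - 360*t + 1600)/25.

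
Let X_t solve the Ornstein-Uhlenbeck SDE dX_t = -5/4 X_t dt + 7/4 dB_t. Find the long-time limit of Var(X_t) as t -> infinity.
lim Var(X_t) = 49/40

The OU SDE dX = -theta X dt + sigma dB admits the integrating factor exp(theta t): d(exp(theta t) X_t) = sigma exp(theta t) dB_t. Integrating from 0 to t gives X_t = x_0 * exp(-theta t) + sigma * int_0^t exp(-theta (t-s)) dB_s for any initial x_0. The Itô integral has variance (by the Itô isometry) sigma^2 * int_0^t exp(-2 theta (t - s)) ds = sigma^2 * (1 - exp(-2 theta t)) / (2 theta), independent of x_0.
With theta = 5/4, sigma = 7/4:
  Var(X_t) = (7/4)^2 * (1 - exp(-2*5/4 t)) / (2 * 5/4) = 49/40 - 49*exp(-5*t/2)/40.
As t -> infinity, exp(-2*5/4 t) -> 0, so the stationary variance is sigma^2 / (2 theta) = 49/40.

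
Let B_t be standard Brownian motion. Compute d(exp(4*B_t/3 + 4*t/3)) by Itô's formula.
d(exp(4*B_t/3 + 4*t/3)) = (20*exp(4*B_t/3 + 4*t/3)/9) dt + (4*exp(4*B_t/3 + 4*t/3)/3) dB_t

Itô's formula for f(t, x): d f(t, B_t) = (f_t + (1/2) f_xx) dt + f_x dB_t. Compute partials of f(t, x) = exp(4*t/3 + 4*x/3):
  f_t(t,x)  = 4*exp(4*t/3 + 4*x/3)/3
  f_x(t,x)  = 4*exp(4*t/3 + 4*x/3)/3
  f_xx(t,x) = 16*exp(4*t/3 + 4*x/3)/9
Assemble drift = f_t + (1/2) f_xx = 20*exp(4*t/3 + 4*x/3)/9 and diffusion = f_x = 4*exp(4*t/3 + 4*x/3)/3. Substituting x = B_t:
  d(exp(4*B_t/3 + 4*t/3)) = (20*exp(4*B_t/3 + 4*t/3)/9) dt + (4*exp(4*B_t/3 + 4*t/3)/3) dB_t.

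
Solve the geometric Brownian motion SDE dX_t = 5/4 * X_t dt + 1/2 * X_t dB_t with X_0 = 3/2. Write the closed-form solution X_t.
X_t = 3/2 * exp((9/8) * t + (1/2) * B_t)

For GBM dX = mu X dt + sigma X dB with X_0 = x_0, apply Itô to Y = log X: dY = (mu - sigma^2/2) dt + sigma dB, so Y_t = log(x_0) + (mu - sigma^2/2) t + sigma B_t and hence X_t = x_0 * exp((mu - sigma^2/2) t + sigma B_t).
With mu = 5/4, sigma = 1/2, x_0 = 3/2, this gives:
  X_t = 3/2 * exp((9/8) * t + (1/2) * B_t).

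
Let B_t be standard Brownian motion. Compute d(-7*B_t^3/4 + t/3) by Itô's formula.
d(-7*B_t^3/4 + t/3) = (1/3 - 21*B_t/4) dt + (-21*B_t^2/4) dB_t

Itô's formula for f(t, x): d f(t, B_t) = (f_t + (1/2) f_xx) dt + f_x dB_t. Compute partials of f(t, x) = t/3 - 7*x^3/4:
  f_t(t,x)  = 1/3
  f_x(t,x)  = -21*x^2/4
  f_xx(t,x) = -21*x/2
Assemble drift = f_t + (1/2) f_xx = 1/3 - 21*x/4 and diffusion = f_x = -21*x^2/4. Substituting x = B_t:
  d(-7*B_t^3/4 + t/3) = (1/3 - 21*B_t/4) dt + (-21*B_t^2/4) dB_t.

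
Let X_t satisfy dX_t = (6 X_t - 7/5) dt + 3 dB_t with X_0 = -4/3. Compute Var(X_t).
Var(X_t) = 3*exp(12*t)/4 - 3/4

The variance V(t) = Var(X_t) satisfies V'(t) = 2 a V(t) + c^2 with V(0) = 0 (drift coefficient is linear in X, diffusion is constant). With a = 6, c = 3, the solution is
  V(t) = (c^2 / (2 a)) * (exp(2 a t) - 1)
       = (3^2 / (2*6)) * (exp(12 t) - 1)
       = 3*exp(12*t)/4 - 3/4.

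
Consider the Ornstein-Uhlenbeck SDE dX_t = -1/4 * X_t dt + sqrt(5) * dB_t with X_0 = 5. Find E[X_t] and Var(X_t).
E[X_t] = 5*exp(-t/4); Var(X_t) = 10 - 10*exp(-t/2)

The OU SDE dX = -theta X dt + sigma dB admits the integrating factor exp(theta t): d(exp(theta t) X_t) = sigma exp(theta t) dB_t. Integrating from 0 to t:
  X_t = x_0 * exp(-theta t) + sigma * int_0^t exp(-theta (t-s)) dB_s.
The Itô integral has mean 0 and (by the Itô isometry) variance sigma^2 * int_0^t exp(-2 theta (t - s)) ds = sigma^2 * (1 - exp(-2 theta t)) / (2 theta).
With theta = 1/4, sigma = sqrt(5), x_0 = 5:
  E[X_t] = 5 * exp(-1/4 t) = 5*exp(-t/4)
  Var(X_t) = (sqrt(5))^2 * (1 - exp(-2*1/4 t)) / (2 * 1/4) = 10 - 10*exp(-t/2).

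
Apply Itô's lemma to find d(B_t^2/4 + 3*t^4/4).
d(B_t^2/4 + 3*t^4/4) = (3*t^3 + 1/4) dt + (B_t/2) dB_t

Itô's formula for f(t, x): d f(t, B_t) = (f_t + (1/2) f_xx) dt + f_x dB_t. Compute partials of f(t, x) = 3*t^4/4 + x^2/4:
  f_t(t,x)  = 3*t^3
  f_x(t,x)  = x/2
  f_xx(t,x) = 1/2
Assemble drift = f_t + (1/2) f_xx = 3*t^3 + 1/4 and diffusion = f_x = x/2. Substituting x = B_t:
  d(B_t^2/4 + 3*t^4/4) = (3*t^3 + 1/4) dt + (B_t/2) dB_t.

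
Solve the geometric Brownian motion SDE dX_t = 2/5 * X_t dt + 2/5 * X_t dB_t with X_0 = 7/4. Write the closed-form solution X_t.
X_t = 7/4 * exp((8/25) * t + (2/5) * B_t)

For GBM dX = mu X dt + sigma X dB with X_0 = x_0, apply Itô to Y = log X: dY = (mu - sigma^2/2) dt + sigma dB, so Y_t = log(x_0) + (mu - sigma^2/2) t + sigma B_t and hence X_t = x_0 * exp((mu - sigma^2/2) t + sigma B_t).
With mu = 2/5, sigma = 2/5, x_0 = 7/4, this gives:
  X_t = 7/4 * exp((8/25) * t + (2/5) * B_t).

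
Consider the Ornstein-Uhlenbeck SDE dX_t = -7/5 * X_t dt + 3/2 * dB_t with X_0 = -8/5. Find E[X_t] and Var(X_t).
E[X_t] = -8*exp(-7*t/5)/5; Var(X_t) = 45/56 - 45*exp(-14*t/5)/56

The OU SDE dX = -theta X dt + sigma dB admits the integrating factor exp(theta t): d(exp(theta t) X_t) = sigma exp(theta t) dB_t. Integrating from 0 to t:
  X_t = x_0 * exp(-theta t) + sigma * int_0^t exp(-theta (t-s)) dB_s.
The Itô integral has mean 0 and (by the Itô isometry) variance sigma^2 * int_0^t exp(-2 theta (t - s)) ds = sigma^2 * (1 - exp(-2 theta t)) / (2 theta).
With theta = 7/5, sigma = 3/2, x_0 = -8/5:
  E[X_t] = -8/5 * exp(-7/5 t) = -8*exp(-7*t/5)/5
  Var(X_t) = (3/2)^2 * (1 - exp(-2*7/5 t)) / (2 * 7/5) = 45/56 - 45*exp(-14*t/5)/56.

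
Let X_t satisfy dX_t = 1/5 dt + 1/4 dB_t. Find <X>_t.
<X>_t = t/16

For an Itô process dX_t = a(t) dt + b(t) dB_t, the quadratic variation is <X>_t = int_0^t b(s)^2 ds (the drift term does not contribute). Here b(s) = 1/4, so
  b(s)^2 = 1/16.
Integrating from 0 to t:
  <X>_t = int_0^t (1/16) ds = t/16.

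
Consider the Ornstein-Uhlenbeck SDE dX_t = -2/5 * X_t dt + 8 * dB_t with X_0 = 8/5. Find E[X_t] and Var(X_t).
E[X_t] = 8*exp(-2*t/5)/5; Var(X_t) = 80 - 80*exp(-4*t/5)

The OU SDE dX = -theta X dt + sigma dB admits the integrating factor exp(theta t): d(exp(theta t) X_t) = sigma exp(theta t) dB_t. Integrating from 0 to t:
  X_t = x_0 * exp(-theta t) + sigma * int_0^t exp(-theta (t-s)) dB_s.
The Itô integral has mean 0 and (by the Itô isometry) variance sigma^2 * int_0^t exp(-2 theta (t - s)) ds = sigma^2 * (1 - exp(-2 theta t)) / (2 theta).
With theta = 2/5, sigma = 8, x_0 = 8/5:
  E[X_t] = 8/5 * exp(-2/5 t) = 8*exp(-2*t/5)/5
  Var(X_t) = (8)^2 * (1 - exp(-2*2/5 t)) / (2 * 2/5) = 80 - 80*exp(-4*t/5).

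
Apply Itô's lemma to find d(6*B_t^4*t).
d(6*B_t^4*t) = (6*B_t^2*(B_t^2 + 6*t)) dt + (24*B_t^3*t) dB_t

Itô's formula for f(t, x): d f(t, B_t) = (f_t + (1/2) f_xx) dt + f_x dB_t. Compute partials of f(t, x) = 6*t*x^4:
  f_t(t,x)  = 6*x^4
  f_x(t,x)  = 24*t*x^3
  f_xx(t,x) = 72*t*x^2
Assemble drift = f_t + (1/2) f_xx = 6*x^2*(6*t + x^2) and diffusion = f_x = 24*t*x^3. Substituting x = B_t:
  d(6*B_t^4*t) = (6*B_t^2*(B_t^2 + 6*t)) dt + (24*B_t^3*t) dB_t.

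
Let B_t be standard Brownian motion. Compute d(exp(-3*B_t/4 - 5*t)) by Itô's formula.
d(exp(-3*B_t/4 - 5*t)) = (-151*exp(-3*B_t/4 - 5*t)/32) dt + (-3*exp(-3*B_t/4 - 5*t)/4) dB_t

Itô's formula for f(t, x): d f(t, B_t) = (f_t + (1/2) f_xx) dt + f_x dB_t. Compute partials of f(t, x) = exp(-5*t - 3*x/4):
  f_t(t,x)  = -5*exp(-5*t - 3*x/4)
  f_x(t,x)  = -3*exp(-5*t - 3*x/4)/4
  f_xx(t,x) = 9*exp(-5*t - 3*x/4)/16
Assemble drift = f_t + (1/2) f_xx = -151*exp(-5*t - 3*x/4)/32 and diffusion = f_x = -3*exp(-5*t - 3*x/4)/4. Substituting x = B_t:
  d(exp(-3*B_t/4 - 5*t)) = (-151*exp(-3*B_t/4 - 5*t)/32) dt + (-3*exp(-3*B_t/4 - 5*t)/4) dB_t.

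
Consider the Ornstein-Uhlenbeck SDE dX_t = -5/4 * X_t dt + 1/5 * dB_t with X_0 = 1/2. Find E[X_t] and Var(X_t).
E[X_t] = exp(-5*t/4)/2; Var(X_t) = 2/125 - 2*exp(-5*t/2)/125

The OU SDE dX = -theta X dt + sigma dB admits the integrating factor exp(theta t): d(exp(theta t) X_t) = sigma exp(theta t) dB_t. Integrating from 0 to t:
  X_t = x_0 * exp(-theta t) + sigma * int_0^t exp(-theta (t-s)) dB_s.
The Itô integral has mean 0 and (by the Itô isometry) variance sigma^2 * int_0^t exp(-2 theta (t - s)) ds = sigma^2 * (1 - exp(-2 theta t)) / (2 theta).
With theta = 5/4, sigma = 1/5, x_0 = 1/2:
  E[X_t] = 1/2 * exp(-5/4 t) = exp(-5*t/4)/2
  Var(X_t) = (1/5)^2 * (1 - exp(-2*5/4 t)) / (2 * 5/4) = 2/125 - 2*exp(-5*t/2)/125.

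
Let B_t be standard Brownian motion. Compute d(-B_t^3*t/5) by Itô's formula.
d(-B_t^3*t/5) = (B_t*(-B_t^2 - 3*t)/5) dt + (-3*B_t^2*t/5) dB_t

Itô's formula for f(t, x): d f(t, B_t) = (f_t + (1/2) f_xx) dt + f_x dB_t. Compute partials of f(t, x) = -t*x^3/5:
  f_t(t,x)  = -x^3/5
  f_x(t,x)  = -3*t*x^2/5
  f_xx(t,x) = -6*t*x/5
Assemble drift = f_t + (1/2) f_xx = x*(-3*t - x^2)/5 and diffusion = f_x = -3*t*x^2/5. Substituting x = B_t:
  d(-B_t^3*t/5) = (B_t*(-B_t^2 - 3*t)/5) dt + (-3*B_t^2*t/5) dB_t.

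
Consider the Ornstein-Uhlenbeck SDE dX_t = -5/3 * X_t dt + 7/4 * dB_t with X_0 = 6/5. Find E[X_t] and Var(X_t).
E[X_t] = 6*exp(-5*t/3)/5; Var(X_t) = 147/160 - 147*exp(-10*t/3)/160

The OU SDE dX = -theta X dt + sigma dB admits the integrating factor exp(theta t): d(exp(theta t) X_t) = sigma exp(theta t) dB_t. Integrating from 0 to t:
  X_t = x_0 * exp(-theta t) + sigma * int_0^t exp(-theta (t-s)) dB_s.
The Itô integral has mean 0 and (by the Itô isometry) variance sigma^2 * int_0^t exp(-2 theta (t - s)) ds = sigma^2 * (1 - exp(-2 theta t)) / (2 theta).
With theta = 5/3, sigma = 7/4, x_0 = 6/5:
  E[X_t] = 6/5 * exp(-5/3 t) = 6*exp(-5*t/3)/5
  Var(X_t) = (7/4)^2 * (1 - exp(-2*5/3 t)) / (2 * 5/3) = 147/160 - 147*exp(-10*t/3)/160.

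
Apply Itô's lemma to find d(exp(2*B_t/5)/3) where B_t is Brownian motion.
d(exp(2*B_t/5)/3) = (2*exp(2*B_t/5)/75) dt + (2*exp(2*B_t/5)/15) dB_t

Itô's formula for f(B_t) gives d f(B_t) = f'(B_t) dB_t + (1/2) f''(B_t) dt. Compute derivatives of f(x) = exp(2*x/5)/3:
  f'(x)  = 2*exp(2*x/5)/15
  f''(x) = 4*exp(2*x/5)/75
Substitute x = B_t and multiply the f'' term by 1/2:
  drift     = (1/2) * (4*exp(2*x/5)/75) evaluated at B_t = 2*exp(2*B_t/5)/75
  diffusion = (2*exp(2*x/5)/15) evaluated at B_t = 2*exp(2*B_t/5)/15
Therefore d(exp(2*B_t/5)/3) = (2*exp(2*B_t/5)/75) dt + (2*exp(2*B_t/5)/15) dB_t.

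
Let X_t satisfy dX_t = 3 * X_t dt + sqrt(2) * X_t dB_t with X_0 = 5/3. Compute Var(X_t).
Var(X_t) = 25*(exp(2*t) - 1)*exp(6*t)/9

For GBM dX = mu X dt + sigma X dB with X_0 = x_0, apply Itô to Y = log X: dY = (mu - sigma^2/2) dt + sigma dB, so Y_t = log(x_0) + (mu - sigma^2/2) t + sigma B_t and hence X_t = x_0 * exp((mu - sigma^2/2) t + sigma B_t).
With mu = 3, sigma = sqrt(2), x_0 = 5/3, this gives:
  X_t = 5/3 * exp((2) * t + (sqrt(2)) * B_t).
Since sigma*B_t ~ Normal(0, sigma^2 t), E[exp(sigma*B_t)] = exp(sigma^2 t / 2); so E[X_t] = x_0 * exp((mu - sigma^2/2) t) * exp(sigma^2 t / 2) = x_0 * exp(mu t) = 5*exp(3*t)/3.
Var(X_t) = E[X_t^2] - (E[X_t])^2 = x_0^2 * exp(2 mu t) * (exp(sigma^2 t) - 1) = 25*(exp(2*t) - 1)*exp(6*t)/9.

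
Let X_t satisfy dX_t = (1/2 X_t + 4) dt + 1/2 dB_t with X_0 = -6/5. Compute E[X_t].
E[X_t] = 34*exp(t/2)/5 - 8

Taking expectations and using E[dB_t] = 0, the mean m(t) = E[X_t] satisfies the ODE m'(t) = a m(t) + b with m(0) = x_0. With a = 1/2, b = 4, x_0 = -6/5, the solution is
  m(t) = x_0 * exp(a t) + (b/a) * (exp(a t) - 1)
       = (-6/5) * exp((1/2) t) + (4/(1/2)) * (exp((1/2) t) - 1)
       = 34*exp(t/2)/5 - 8.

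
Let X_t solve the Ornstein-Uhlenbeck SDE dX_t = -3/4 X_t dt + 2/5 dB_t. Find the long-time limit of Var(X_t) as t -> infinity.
lim Var(X_t) = 8/75

The OU SDE dX = -theta X dt + sigma dB admits the integrating factor exp(theta t): d(exp(theta t) X_t) = sigma exp(theta t) dB_t. Integrating from 0 to t gives X_t = x_0 * exp(-theta t) + sigma * int_0^t exp(-theta (t-s)) dB_s for any initial x_0. The Itô integral has variance (by the Itô isometry) sigma^2 * int_0^t exp(-2 theta (t - s)) ds = sigma^2 * (1 - exp(-2 theta t)) / (2 theta), independent of x_0.
With theta = 3/4, sigma = 2/5:
  Var(X_t) = (2/5)^2 * (1 - exp(-2*3/4 t)) / (2 * 3/4) = 8/75 - 8*exp(-3*t/2)/75.
As t -> infinity, exp(-2*3/4 t) -> 0, so the stationary variance is sigma^2 / (2 theta) = 8/75.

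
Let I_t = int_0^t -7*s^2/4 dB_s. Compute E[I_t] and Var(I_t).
E[I_t] = 0; Var(I_t) = 49*t^5/80

The Itô integral of a deterministic integrand f(s) has mean 0 because each increment f(s) * (B_{s+ds} - B_s) has mean 0. By the Itô isometry:
  Var( int_0^t f(s) dB_s ) = E[ (int_0^t f(s) dB_s)^2 ] = int_0^t f(s)^2 ds.
Here f(s) = -7*s^2/4, so f(s)^2 = 49*s^4/16. Integrate:
  int_0^t (49*s^4/16) ds = 49*t^5/80.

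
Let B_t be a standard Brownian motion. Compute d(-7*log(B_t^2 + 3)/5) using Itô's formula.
d(-7*log(B_t^2 + 3)/5) = (7*(B_t^2 - 3)/(5*(B_t^2 + 3)^2)) dt + (-14*B_t/(5*B_t^2 + 15)) dB_t

Itô's formula for f(B_t) gives d f(B_t) = f'(B_t) dB_t + (1/2) f''(B_t) dt. Compute derivatives of f(x) = -7*log(x^2 + 3)/5:
  f'(x)  = -14*x/(5*x^2 + 15)
  f''(x) = 14*(x^2 - 3)/(5*(x^2 + 3)^2)
Substitute x = B_t and multiply the f'' term by 1/2:
  drift     = (1/2) * (14*(x^2 - 3)/(5*(x^2 + 3)^2)) evaluated at B_t = 7*(B_t^2 - 3)/(5*(B_t^2 + 3)^2)
  diffusion = (-14*x/(5*x^2 + 15)) evaluated at B_t = -14*B_t/(5*B_t^2 + 15)
Therefore d(-7*log(B_t^2 + 3)/5) = (7*(B_t^2 - 3)/(5*(B_t^2 + 3)^2)) dt + (-14*B_t/(5*B_t^2 + 15)) dB_t.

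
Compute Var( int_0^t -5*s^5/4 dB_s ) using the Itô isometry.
Var = 25*t^11/176

The Itô integral of a deterministic integrand f(s) has mean 0 because each increment f(s) * (B_{s+ds} - B_s) has mean 0. By the Itô isometry:
  Var( int_0^t f(s) dB_s ) = E[ (int_0^t f(s) dB_s)^2 ] = int_0^t f(s)^2 ds.
Here f(s) = -5*s^5/4, so f(s)^2 = 25*s^10/16. Integrate:
  int_0^t (25*s^10/16) ds = 25*t^11/176.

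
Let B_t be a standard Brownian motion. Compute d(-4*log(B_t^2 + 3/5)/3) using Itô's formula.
d(-4*log(B_t^2 + 3/5)/3) = (20*(5*B_t^2 - 3)/(3*(5*B_t^2 + 3)^2)) dt + (-40*B_t/(15*B_t^2 + 9)) dB_t

Itô's formula for f(B_t) gives d f(B_t) = f'(B_t) dB_t + (1/2) f''(B_t) dt. Compute derivatives of f(x) = -4*log(x^2 + 3/5)/3:
  f'(x)  = -40*x/(15*x^2 + 9)
  f''(x) = 40*(5*x^2 - 3)/(3*(5*x^2 + 3)^2)
Substitute x = B_t and multiply the f'' term by 1/2:
  drift     = (1/2) * (40*(5*x^2 - 3)/(3*(5*x^2 + 3)^2)) evaluated at B_t = 20*(5*B_t^2 - 3)/(3*(5*B_t^2 + 3)^2)
  diffusion = (-40*x/(15*x^2 + 9)) evaluated at B_t = -40*B_t/(15*B_t^2 + 9)
Therefore d(-4*log(B_t^2 + 3/5)/3) = (20*(5*B_t^2 - 3)/(3*(5*B_t^2 + 3)^2)) dt + (-40*B_t/(15*B_t^2 + 9)) dB_t.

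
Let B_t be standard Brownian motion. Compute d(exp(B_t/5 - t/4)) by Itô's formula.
d(exp(B_t/5 - t/4)) = (-23*exp(B_t/5 - t/4)/100) dt + (exp(B_t/5 - t/4)/5) dB_t

Itô's formula for f(t, x): d f(t, B_t) = (f_t + (1/2) f_xx) dt + f_x dB_t. Compute partials of f(t, x) = exp(-t/4 + x/5):
  f_t(t,x)  = -exp(-t/4 + x/5)/4
  f_x(t,x)  = exp(-t/4 + x/5)/5
  f_xx(t,x) = exp(-t/4 + x/5)/25
Assemble drift = f_t + (1/2) f_xx = -23*exp(-t/4 + x/5)/100 and diffusion = f_x = exp(-t/4 + x/5)/5. Substituting x = B_t:
  d(exp(B_t/5 - t/4)) = (-23*exp(B_t/5 - t/4)/100) dt + (exp(B_t/5 - t/4)/5) dB_t.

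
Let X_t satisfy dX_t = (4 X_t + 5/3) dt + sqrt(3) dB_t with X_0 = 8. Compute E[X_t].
E[X_t] = 101*exp(4*t)/12 - 5/12

Taking expectations and using E[dB_t] = 0, the mean m(t) = E[X_t] satisfies the ODE m'(t) = a m(t) + b with m(0) = x_0. With a = 4, b = 5/3, x_0 = 8, the solution is
  m(t) = x_0 * exp(a t) + (b/a) * (exp(a t) - 1)
       = 8 * exp(4 t) + ((5/3)/4) * (exp(4 t) - 1)
       = 101*exp(4*t)/12 - 5/12.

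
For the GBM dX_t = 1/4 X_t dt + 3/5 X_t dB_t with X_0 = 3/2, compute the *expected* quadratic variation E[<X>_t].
E[<X>_t] = 81*exp(43*t/50)/86 - 81/86

<X>_t = int_0^t ((3/5) * X_s)^2 ds. Taking expectation inside the integral: E[<X>_t] = (3/5)^2 * int_0^t E[X_s^2] ds. For GBM, E[X_s^2] = x_0^2 * exp((2 mu + sigma^2) s). Integrating:
  E[<X>_t] = (3/5)^2 * (3/2)^2 * (exp((2*(1/4) + (3/5)^2) t) - 1) / (2*(1/4) + (3/5)^2)
           = (3/5)^2 * (3/2)^2 * (exp((43/50) t) - 1) / (43/50) = 81*exp(43*t/50)/86 - 81/86.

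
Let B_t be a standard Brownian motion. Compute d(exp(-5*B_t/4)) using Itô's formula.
d(exp(-5*B_t/4)) = (25*exp(-5*B_t/4)/32) dt + (-5*exp(-5*B_t/4)/4) dB_t

Itô's formula for f(B_t) gives d f(B_t) = f'(B_t) dB_t + (1/2) f''(B_t) dt. Compute derivatives of f(x) = exp(-5*x/4):
  f'(x)  = -5*exp(-5*x/4)/4
  f''(x) = 25*exp(-5*x/4)/16
Substitute x = B_t and multiply the f'' term by 1/2:
  drift     = (1/2) * (25*exp(-5*x/4)/16) evaluated at B_t = 25*exp(-5*B_t/4)/32
  diffusion = (-5*exp(-5*x/4)/4) evaluated at B_t = -5*exp(-5*B_t/4)/4
Therefore d(exp(-5*B_t/4)) = (25*exp(-5*B_t/4)/32) dt + (-5*exp(-5*B_t/4)/4) dB_t.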